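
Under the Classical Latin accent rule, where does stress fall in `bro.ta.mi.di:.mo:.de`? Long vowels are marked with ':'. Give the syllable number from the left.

Classical Latin: stress the penult if heavy (long vowel or closed), else the antepenult.
Weights: 4 di: H, 5 mo: H, 6 de L.
The penult (syllable 5, mo:) is heavy, so it takes stress.
Stress on syllable 5: bro.ta.mi.di:.ˈmo:.de.

5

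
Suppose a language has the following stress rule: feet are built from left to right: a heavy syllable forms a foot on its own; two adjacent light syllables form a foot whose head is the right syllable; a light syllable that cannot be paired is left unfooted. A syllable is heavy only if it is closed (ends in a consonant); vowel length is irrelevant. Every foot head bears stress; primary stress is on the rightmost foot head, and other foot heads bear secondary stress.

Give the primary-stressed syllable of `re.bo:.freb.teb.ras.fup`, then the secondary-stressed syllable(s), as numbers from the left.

primary 6, secondary 2, 3, 4, 5

Weights: 1 re L, 2 bo: L, 3 freb H, 4 teb H, 5 ras H, 6 fup H.
Parse left to right (heavy = foot alone; LL = one foot; stranded L unfooted): (re.ˈbo:) (ˈfreb) (ˈteb) (ˈras) (ˈfup).
Foot heads: 2, 3, 4, 5, 6.
Primary stress on the rightmost head = syllable 6.
Secondary stress on 2, 3, 4, 5: re.ˌbo:.ˌfreb.ˌteb.ˌras.ˈfup.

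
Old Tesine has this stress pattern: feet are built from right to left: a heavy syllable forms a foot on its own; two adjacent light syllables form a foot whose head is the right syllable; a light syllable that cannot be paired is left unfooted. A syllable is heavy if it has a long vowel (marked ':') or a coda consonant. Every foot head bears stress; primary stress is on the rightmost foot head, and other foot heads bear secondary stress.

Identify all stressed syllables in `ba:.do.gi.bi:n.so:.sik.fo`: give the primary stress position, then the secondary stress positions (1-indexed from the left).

primary 6, secondary 1, 3, 4, 5

Weights: 1 ba: H, 2 do L, 3 gi L, 4 bi:n H, 5 so: H, 6 sik H, 7 fo L.
Parse right to left (heavy = foot alone; LL = one foot; stranded L unfooted): (ˈba:) (do.ˈgi) (ˈbi:n) (ˈso:) (ˈsik) fo.
Foot heads: 1, 3, 4, 5, 6.
Primary stress on the rightmost head = syllable 6.
Secondary stress on 1, 3, 4, 5: ˌba:.do.ˌgi.ˌbi:n.ˌso:.ˈsik.fo.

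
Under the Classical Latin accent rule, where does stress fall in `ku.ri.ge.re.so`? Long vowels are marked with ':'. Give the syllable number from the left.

3

Classical Latin: stress the penult if heavy (long vowel or closed), else the antepenult.
Weights: 3 ge L, 4 re L, 5 so L.
The penult (syllable 4, re) is light, so stress falls on the antepenult (syllable 3, ge).
Stress on syllable 3: ku.ri.ˈge.re.so.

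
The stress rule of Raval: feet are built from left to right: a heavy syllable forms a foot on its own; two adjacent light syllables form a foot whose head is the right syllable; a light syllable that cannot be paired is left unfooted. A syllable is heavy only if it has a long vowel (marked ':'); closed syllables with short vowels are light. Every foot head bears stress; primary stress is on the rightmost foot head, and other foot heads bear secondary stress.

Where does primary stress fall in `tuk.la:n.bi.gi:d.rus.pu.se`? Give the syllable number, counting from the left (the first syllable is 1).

6

Weights: 1 tuk L, 2 la:n H, 3 bi L, 4 gi:d H, 5 rus L, 6 pu L, 7 se L.
Parse left to right (heavy = foot alone; LL = one foot; stranded L unfooted): tuk (ˈla:n) bi (ˈgi:d) (rus.ˈpu) se.
Foot heads: 2, 4, 6.
Primary stress on the rightmost head = syllable 6.
Primary stress: syllable 6 → tuk.la:n.bi.gi:d.rus.ˈpu.se.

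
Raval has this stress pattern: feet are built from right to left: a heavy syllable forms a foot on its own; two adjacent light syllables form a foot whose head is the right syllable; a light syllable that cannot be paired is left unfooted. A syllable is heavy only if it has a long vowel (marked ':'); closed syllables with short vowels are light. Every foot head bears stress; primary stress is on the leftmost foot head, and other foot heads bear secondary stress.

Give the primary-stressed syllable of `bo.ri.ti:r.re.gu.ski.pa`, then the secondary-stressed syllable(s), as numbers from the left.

primary 2, secondary 3, 5, 7

Weights: 1 bo L, 2 ri L, 3 ti:r H, 4 re L, 5 gu L, 6 ski L, 7 pa L.
Parse right to left (heavy = foot alone; LL = one foot; stranded L unfooted): (bo.ˈri) (ˈti:r) (re.ˈgu) (ski.ˈpa).
Foot heads: 2, 3, 5, 7.
Primary stress on the leftmost head = syllable 2.
Secondary stress on 3, 5, 7: bo.ˈri.ˌti:r.re.ˌgu.ski.ˌpa.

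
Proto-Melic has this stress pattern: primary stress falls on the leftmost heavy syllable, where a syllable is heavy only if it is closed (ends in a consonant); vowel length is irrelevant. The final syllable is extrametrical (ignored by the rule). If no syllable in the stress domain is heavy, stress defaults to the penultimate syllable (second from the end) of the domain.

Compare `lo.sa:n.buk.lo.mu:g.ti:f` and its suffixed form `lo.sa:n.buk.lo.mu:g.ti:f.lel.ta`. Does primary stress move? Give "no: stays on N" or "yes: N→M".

no: stays on 2

Base `lo.sa:n.buk.lo.mu:g.ti:f` (6 syllables):
  The final syllable (6, ti:f) is extrametrical; the stress domain is syllables 1–5.
  Weights: 1 lo L, 2 sa:n H, 3 buk H, 4 lo L, 5 mu:g H.
  Heavy syllables in the domain: 2, 3, 5. The leftmost is syllable 2 (sa:n).
  → primary stress on syllable 2.
Suffixed `lo.sa:n.buk.lo.mu:g.ti:f.lel.ta` (8 syllables):
  The final syllable (8, ta) is extrametrical; the stress domain is syllables 1–7.
  Weights: 1 lo L, 2 sa:n H, 3 buk H, 4 lo L, 5 mu:g H, 6 ti:f H, 7 lel H.
  Heavy syllables in the domain: 2, 3, 5, 6, 7. The leftmost is syllable 2 (sa:n).
  → primary stress on syllable 2.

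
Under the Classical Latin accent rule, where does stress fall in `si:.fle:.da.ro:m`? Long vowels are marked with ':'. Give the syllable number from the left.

Classical Latin: stress the penult if heavy (long vowel or closed), else the antepenult.
Weights: 2 fle: H, 3 da L, 4 ro:m H.
The penult (syllable 3, da) is light, so stress falls on the antepenult (syllable 2, fle:).
Stress on syllable 2: si:.ˈfle:.da.ro:m.

2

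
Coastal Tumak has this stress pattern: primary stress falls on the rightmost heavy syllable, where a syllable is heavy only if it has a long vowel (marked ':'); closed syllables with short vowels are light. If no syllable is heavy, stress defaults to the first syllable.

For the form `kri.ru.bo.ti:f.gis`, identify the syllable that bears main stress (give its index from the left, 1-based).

4

Weights: 1 kri L, 2 ru L, 3 bo L, 4 ti:f H, 5 gis L.
Heavy syllables in the domain: 4. The rightmost is syllable 4 (ti:f).
Primary stress: syllable 4 → kri.ru.bo.ˈti:f.gis.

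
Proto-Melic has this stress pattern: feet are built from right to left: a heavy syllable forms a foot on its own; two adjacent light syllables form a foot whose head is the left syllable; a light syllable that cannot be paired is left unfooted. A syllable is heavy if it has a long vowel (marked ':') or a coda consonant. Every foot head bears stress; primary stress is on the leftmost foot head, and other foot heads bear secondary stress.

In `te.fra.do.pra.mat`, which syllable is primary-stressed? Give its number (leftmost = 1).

1

Weights: 1 te L, 2 fra L, 3 do L, 4 pra L, 5 mat H.
Parse right to left (heavy = foot alone; LL = one foot; stranded L unfooted): (ˈte.fra) (ˈdo.pra) (ˈmat).
Foot heads: 1, 3, 5.
Primary stress on the leftmost head = syllable 1.
Primary stress: syllable 1 → ˈte.fra.do.pra.mat.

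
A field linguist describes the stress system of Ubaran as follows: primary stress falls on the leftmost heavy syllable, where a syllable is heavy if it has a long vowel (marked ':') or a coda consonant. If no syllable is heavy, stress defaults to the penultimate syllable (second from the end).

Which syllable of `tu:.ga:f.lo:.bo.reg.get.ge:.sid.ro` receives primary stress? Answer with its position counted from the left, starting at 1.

1

Weights: 1 tu: H, 2 ga:f H, 3 lo: H, 4 bo L, 5 reg H, 6 get H, 7 ge: H, 8 sid H, 9 ro L.
Heavy syllables in the domain: 1, 2, 3, 5, 6, 7, 8. The leftmost is syllable 1 (tu:).
Primary stress: syllable 1 → ˈtu:.ga:f.lo:.bo.reg.get.ge:.sid.ro.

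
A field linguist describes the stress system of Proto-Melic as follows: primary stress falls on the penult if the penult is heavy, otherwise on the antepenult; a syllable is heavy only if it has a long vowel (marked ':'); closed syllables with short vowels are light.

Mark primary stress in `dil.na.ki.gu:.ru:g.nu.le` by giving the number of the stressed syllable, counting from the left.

Weights: 5 ru:g H, 6 nu L, 7 le L.
The penult (syllable 6, nu) is light, so stress falls on the antepenult (syllable 5, ru:g).
Primary stress: syllable 5 → dil.na.ki.gu:.ˈru:g.nu.le.

5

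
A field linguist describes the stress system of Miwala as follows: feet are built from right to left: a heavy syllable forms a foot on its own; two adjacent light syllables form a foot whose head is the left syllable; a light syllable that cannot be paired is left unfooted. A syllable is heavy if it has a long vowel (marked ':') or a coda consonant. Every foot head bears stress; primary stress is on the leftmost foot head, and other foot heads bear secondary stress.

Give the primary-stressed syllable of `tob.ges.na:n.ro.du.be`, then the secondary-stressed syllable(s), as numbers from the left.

Weights: 1 tob H, 2 ges H, 3 na:n H, 4 ro L, 5 du L, 6 be L.
Parse right to left (heavy = foot alone; LL = one foot; stranded L unfooted): (ˈtob) (ˈges) (ˈna:n) ro (ˈdu.be).
Foot heads: 1, 2, 3, 5.
Primary stress on the leftmost head = syllable 1.
Secondary stress on 2, 3, 5: ˈtob.ˌges.ˌna:n.ro.ˌdu.be.

primary 1, secondary 2, 3, 5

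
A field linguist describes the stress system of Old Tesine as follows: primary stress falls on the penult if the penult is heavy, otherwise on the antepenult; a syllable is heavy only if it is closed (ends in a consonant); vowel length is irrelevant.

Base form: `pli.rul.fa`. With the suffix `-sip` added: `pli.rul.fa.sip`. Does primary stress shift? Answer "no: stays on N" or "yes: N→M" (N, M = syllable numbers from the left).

Base `pli.rul.fa` (3 syllables):
  Weights: 1 pli L, 2 rul H, 3 fa L.
  The penult (syllable 2, rul) is heavy, so it takes stress.
  → primary stress on syllable 2.
Suffixed `pli.rul.fa.sip` (4 syllables):
  Weights: 2 rul H, 3 fa L, 4 sip H.
  The penult (syllable 3, fa) is light, so stress falls on the antepenult (syllable 2, rul).
  → primary stress on syllable 2.

no: stays on 2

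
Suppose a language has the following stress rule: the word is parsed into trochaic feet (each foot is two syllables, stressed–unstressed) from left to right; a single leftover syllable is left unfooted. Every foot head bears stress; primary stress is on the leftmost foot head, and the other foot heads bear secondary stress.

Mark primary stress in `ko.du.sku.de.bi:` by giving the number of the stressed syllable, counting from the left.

1

Parse left to right into trochaic (ˈσσ) feet: (ˈko.du) (ˈsku.de) bi:. Syllable 5 is left unfooted.
Foot heads (stressed positions): 1, 3.
End Rule Leftmost: primary stress on the leftmost head = syllable 1.
Primary stress: syllable 1 → ˈko.du.sku.de.bi:.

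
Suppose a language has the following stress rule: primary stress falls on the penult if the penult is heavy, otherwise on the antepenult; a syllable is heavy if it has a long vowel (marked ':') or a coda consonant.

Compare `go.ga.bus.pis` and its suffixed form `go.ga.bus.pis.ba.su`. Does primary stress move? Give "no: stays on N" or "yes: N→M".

Base `go.ga.bus.pis` (4 syllables):
  Weights: 2 ga L, 3 bus H, 4 pis H.
  The penult (syllable 3, bus) is heavy, so it takes stress.
  → primary stress on syllable 3.
Suffixed `go.ga.bus.pis.ba.su` (6 syllables):
  Weights: 4 pis H, 5 ba L, 6 su L.
  The penult (syllable 5, ba) is light, so stress falls on the antepenult (syllable 4, pis).
  → primary stress on syllable 4.

yes: 3→4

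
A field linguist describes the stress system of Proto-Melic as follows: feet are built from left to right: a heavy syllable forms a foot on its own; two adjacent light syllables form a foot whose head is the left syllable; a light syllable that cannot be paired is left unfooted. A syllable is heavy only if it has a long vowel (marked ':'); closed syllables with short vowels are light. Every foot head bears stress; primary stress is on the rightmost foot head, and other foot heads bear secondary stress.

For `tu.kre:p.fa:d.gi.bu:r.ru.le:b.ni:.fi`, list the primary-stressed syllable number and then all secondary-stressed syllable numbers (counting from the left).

Weights: 1 tu L, 2 kre:p H, 3 fa:d H, 4 gi L, 5 bu:r H, 6 ru L, 7 le:b H, 8 ni: H, 9 fi L.
Parse left to right (heavy = foot alone; LL = one foot; stranded L unfooted): tu (ˈkre:p) (ˈfa:d) gi (ˈbu:r) ru (ˈle:b) (ˈni:) fi.
Foot heads: 2, 3, 5, 7, 8.
Primary stress on the rightmost head = syllable 8.
Secondary stress on 2, 3, 5, 7: tu.ˌkre:p.ˌfa:d.gi.ˌbu:r.ru.ˌle:b.ˈni:.fi.

primary 8, secondary 2, 3, 5, 7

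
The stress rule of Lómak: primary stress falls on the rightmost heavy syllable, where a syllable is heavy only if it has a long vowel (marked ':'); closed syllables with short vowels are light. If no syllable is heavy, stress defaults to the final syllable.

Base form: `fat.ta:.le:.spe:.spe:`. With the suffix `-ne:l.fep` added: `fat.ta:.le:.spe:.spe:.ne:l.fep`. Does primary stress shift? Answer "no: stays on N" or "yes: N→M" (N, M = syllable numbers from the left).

yes: 5→6

Base `fat.ta:.le:.spe:.spe:` (5 syllables):
  Weights: 1 fat L, 2 ta: H, 3 le: H, 4 spe: H, 5 spe: H.
  Heavy syllables in the domain: 2, 3, 4, 5. The rightmost is syllable 5 (spe:).
  → primary stress on syllable 5.
Suffixed `fat.ta:.le:.spe:.spe:.ne:l.fep` (7 syllables):
  Weights: 1 fat L, 2 ta: H, 3 le: H, 4 spe: H, 5 spe: H, 6 ne:l H, 7 fep L.
  Heavy syllables in the domain: 2, 3, 4, 5, 6. The rightmost is syllable 6 (ne:l).
  → primary stress on syllable 6.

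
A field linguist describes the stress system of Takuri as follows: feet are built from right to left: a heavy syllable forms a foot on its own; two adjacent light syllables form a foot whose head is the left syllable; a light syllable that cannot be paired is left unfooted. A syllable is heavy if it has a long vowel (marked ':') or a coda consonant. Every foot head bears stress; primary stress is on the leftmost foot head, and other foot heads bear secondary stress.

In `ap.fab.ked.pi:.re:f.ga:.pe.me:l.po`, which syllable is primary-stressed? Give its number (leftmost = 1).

1

Weights: 1 ap H, 2 fab H, 3 ked H, 4 pi: H, 5 re:f H, 6 ga: H, 7 pe L, 8 me:l H, 9 po L.
Parse right to left (heavy = foot alone; LL = one foot; stranded L unfooted): (ˈap) (ˈfab) (ˈked) (ˈpi:) (ˈre:f) (ˈga:) pe (ˈme:l) po.
Foot heads: 1, 2, 3, 4, 5, 6, 8.
Primary stress on the leftmost head = syllable 1.
Primary stress: syllable 1 → ˈap.fab.ked.pi:.re:f.ga:.pe.me:l.po.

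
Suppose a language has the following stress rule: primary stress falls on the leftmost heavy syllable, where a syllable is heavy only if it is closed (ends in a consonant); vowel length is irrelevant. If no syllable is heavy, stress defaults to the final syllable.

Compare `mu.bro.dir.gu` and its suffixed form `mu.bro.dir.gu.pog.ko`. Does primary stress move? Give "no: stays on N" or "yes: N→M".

Base `mu.bro.dir.gu` (4 syllables):
  Weights: 1 mu L, 2 bro L, 3 dir H, 4 gu L.
  Heavy syllables in the domain: 3. The leftmost is syllable 3 (dir).
  → primary stress on syllable 3.
Suffixed `mu.bro.dir.gu.pog.ko` (6 syllables):
  Weights: 1 mu L, 2 bro L, 3 dir H, 4 gu L, 5 pog H, 6 ko L.
  Heavy syllables in the domain: 3, 5. The leftmost is syllable 3 (dir).
  → primary stress on syllable 3.

no: stays on 3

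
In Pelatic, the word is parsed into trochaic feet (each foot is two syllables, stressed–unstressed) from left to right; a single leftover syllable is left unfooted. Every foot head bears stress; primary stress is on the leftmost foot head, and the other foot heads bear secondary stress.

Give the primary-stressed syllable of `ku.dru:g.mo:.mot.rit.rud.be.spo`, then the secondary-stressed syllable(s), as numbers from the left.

primary 1, secondary 3, 5, 7

Parse left to right into trochaic (ˈσσ) feet: (ˈku.dru:g) (ˈmo:.mot) (ˈrit.rud) (ˈbe.spo).
Foot heads (stressed positions): 1, 3, 5, 7.
End Rule Leftmost: primary stress on the leftmost head = syllable 1.
Secondary stress on 3, 5, 7: ˈku.dru:g.ˌmo:.mot.ˌrit.rud.ˌbe.spo.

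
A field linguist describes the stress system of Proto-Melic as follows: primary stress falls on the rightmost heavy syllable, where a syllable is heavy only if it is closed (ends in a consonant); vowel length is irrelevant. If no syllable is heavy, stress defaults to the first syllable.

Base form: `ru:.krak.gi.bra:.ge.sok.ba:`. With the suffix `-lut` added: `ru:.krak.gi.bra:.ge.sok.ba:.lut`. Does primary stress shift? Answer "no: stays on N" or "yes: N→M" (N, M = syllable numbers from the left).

Base `ru:.krak.gi.bra:.ge.sok.ba:` (7 syllables):
  Weights: 1 ru: L, 2 krak H, 3 gi L, 4 bra: L, 5 ge L, 6 sok H, 7 ba: L.
  Heavy syllables in the domain: 2, 6. The rightmost is syllable 6 (sok).
  → primary stress on syllable 6.
Suffixed `ru:.krak.gi.bra:.ge.sok.ba:.lut` (8 syllables):
  Weights: 1 ru: L, 2 krak H, 3 gi L, 4 bra: L, 5 ge L, 6 sok H, 7 ba: L, 8 lut H.
  Heavy syllables in the domain: 2, 6, 8. The rightmost is syllable 8 (lut).
  → primary stress on syllable 8.

yes: 6→8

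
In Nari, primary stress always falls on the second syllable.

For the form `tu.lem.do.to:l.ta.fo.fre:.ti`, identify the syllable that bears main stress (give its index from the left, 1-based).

The word has 8 syllables; the second syllable is syllable 2 (lem).
Primary stress: syllable 2 → tu.ˈlem.do.to:l.ta.fo.fre:.ti.

2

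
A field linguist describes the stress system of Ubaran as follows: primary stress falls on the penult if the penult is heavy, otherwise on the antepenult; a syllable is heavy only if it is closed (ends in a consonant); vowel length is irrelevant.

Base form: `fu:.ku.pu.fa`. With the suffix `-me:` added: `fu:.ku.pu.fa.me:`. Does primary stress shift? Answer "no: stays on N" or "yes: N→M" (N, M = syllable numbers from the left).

Base `fu:.ku.pu.fa` (4 syllables):
  Weights: 2 ku L, 3 pu L, 4 fa L.
  The penult (syllable 3, pu) is light, so stress falls on the antepenult (syllable 2, ku).
  → primary stress on syllable 2.
Suffixed `fu:.ku.pu.fa.me:` (5 syllables):
  Weights: 3 pu L, 4 fa L, 5 me: L.
  The penult (syllable 4, fa) is light, so stress falls on the antepenult (syllable 3, pu).
  → primary stress on syllable 3.

yes: 2→3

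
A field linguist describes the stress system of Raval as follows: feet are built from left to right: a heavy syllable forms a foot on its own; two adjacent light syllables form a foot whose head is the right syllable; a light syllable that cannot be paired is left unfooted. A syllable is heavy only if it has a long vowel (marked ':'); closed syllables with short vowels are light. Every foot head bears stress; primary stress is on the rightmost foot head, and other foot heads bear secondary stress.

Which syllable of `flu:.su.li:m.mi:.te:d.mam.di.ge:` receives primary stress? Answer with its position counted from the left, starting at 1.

Weights: 1 flu: H, 2 su L, 3 li:m H, 4 mi: H, 5 te:d H, 6 mam L, 7 di L, 8 ge: H.
Parse left to right (heavy = foot alone; LL = one foot; stranded L unfooted): (ˈflu:) su (ˈli:m) (ˈmi:) (ˈte:d) (mam.ˈdi) (ˈge:).
Foot heads: 1, 3, 4, 5, 7, 8.
Primary stress on the rightmost head = syllable 8.
Primary stress: syllable 8 → flu:.su.li:m.mi:.te:d.mam.di.ˈge:.

8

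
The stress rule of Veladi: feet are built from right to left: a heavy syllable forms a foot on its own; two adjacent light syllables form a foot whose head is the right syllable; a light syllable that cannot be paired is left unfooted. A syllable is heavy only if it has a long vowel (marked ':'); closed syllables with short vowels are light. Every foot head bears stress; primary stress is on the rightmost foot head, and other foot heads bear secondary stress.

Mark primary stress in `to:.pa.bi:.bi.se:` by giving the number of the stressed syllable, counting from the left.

Weights: 1 to: H, 2 pa L, 3 bi: H, 4 bi L, 5 se: H.
Parse right to left (heavy = foot alone; LL = one foot; stranded L unfooted): (ˈto:) pa (ˈbi:) bi (ˈse:).
Foot heads: 1, 3, 5.
Primary stress on the rightmost head = syllable 5.
Primary stress: syllable 5 → to:.pa.bi:.bi.ˈse:.

5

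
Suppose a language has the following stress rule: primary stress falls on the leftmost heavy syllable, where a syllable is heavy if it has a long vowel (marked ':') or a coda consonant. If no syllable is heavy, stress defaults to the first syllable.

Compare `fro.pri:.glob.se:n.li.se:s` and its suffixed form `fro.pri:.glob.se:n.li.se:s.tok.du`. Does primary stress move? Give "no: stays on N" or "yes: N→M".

Base `fro.pri:.glob.se:n.li.se:s` (6 syllables):
  Weights: 1 fro L, 2 pri: H, 3 glob H, 4 se:n H, 5 li L, 6 se:s H.
  Heavy syllables in the domain: 2, 3, 4, 6. The leftmost is syllable 2 (pri:).
  → primary stress on syllable 2.
Suffixed `fro.pri:.glob.se:n.li.se:s.tok.du` (8 syllables):
  Weights: 1 fro L, 2 pri: H, 3 glob H, 4 se:n H, 5 li L, 6 se:s H, 7 tok H, 8 du L.
  Heavy syllables in the domain: 2, 3, 4, 6, 7. The leftmost is syllable 2 (pri:).
  → primary stress on syllable 2.

no: stays on 2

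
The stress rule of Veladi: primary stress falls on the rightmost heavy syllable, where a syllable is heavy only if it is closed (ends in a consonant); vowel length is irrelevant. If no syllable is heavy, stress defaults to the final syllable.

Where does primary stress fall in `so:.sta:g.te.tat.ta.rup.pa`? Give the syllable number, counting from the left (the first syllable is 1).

Weights: 1 so: L, 2 sta:g H, 3 te L, 4 tat H, 5 ta L, 6 rup H, 7 pa L.
Heavy syllables in the domain: 2, 4, 6. The rightmost is syllable 6 (rup).
Primary stress: syllable 6 → so:.sta:g.te.tat.ta.ˈrup.pa.

6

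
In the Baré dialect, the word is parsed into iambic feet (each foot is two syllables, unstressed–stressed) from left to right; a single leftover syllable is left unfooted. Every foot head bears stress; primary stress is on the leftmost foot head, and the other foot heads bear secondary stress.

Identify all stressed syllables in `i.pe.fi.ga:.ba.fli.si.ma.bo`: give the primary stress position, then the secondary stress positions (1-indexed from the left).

primary 2, secondary 4, 6, 8

Parse left to right into iambic (σˈσ) feet: (i.ˈpe) (fi.ˈga:) (ba.ˈfli) (si.ˈma) bo. Syllable 9 is left unfooted.
Foot heads (stressed positions): 2, 4, 6, 8.
End Rule Leftmost: primary stress on the leftmost head = syllable 2.
Secondary stress on 4, 6, 8: i.ˈpe.fi.ˌga:.ba.ˌfli.si.ˌma.bo.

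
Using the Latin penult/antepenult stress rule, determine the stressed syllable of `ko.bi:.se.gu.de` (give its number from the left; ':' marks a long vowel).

Classical Latin: stress the penult if heavy (long vowel or closed), else the antepenult.
Weights: 3 se L, 4 gu L, 5 de L.
The penult (syllable 4, gu) is light, so stress falls on the antepenult (syllable 3, se).
Stress on syllable 3: ko.bi:.ˈse.gu.de.

3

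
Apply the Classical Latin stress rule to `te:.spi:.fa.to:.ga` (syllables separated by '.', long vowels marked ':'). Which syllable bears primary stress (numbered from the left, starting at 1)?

4

Classical Latin: stress the penult if heavy (long vowel or closed), else the antepenult.
Weights: 3 fa L, 4 to: H, 5 ga L.
The penult (syllable 4, to:) is heavy, so it takes stress.
Stress on syllable 4: te:.spi:.fa.ˈto:.ga.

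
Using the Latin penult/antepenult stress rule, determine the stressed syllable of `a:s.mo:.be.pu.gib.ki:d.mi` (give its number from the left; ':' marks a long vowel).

Classical Latin: stress the penult if heavy (long vowel or closed), else the antepenult.
Weights: 5 gib H, 6 ki:d H, 7 mi L.
The penult (syllable 6, ki:d) is heavy, so it takes stress.
Stress on syllable 6: a:s.mo:.be.pu.gib.ˈki:d.mi.

6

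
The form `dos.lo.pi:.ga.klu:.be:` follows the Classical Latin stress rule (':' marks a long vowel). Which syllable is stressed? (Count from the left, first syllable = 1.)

5

Classical Latin: stress the penult if heavy (long vowel or closed), else the antepenult.
Weights: 4 ga L, 5 klu: H, 6 be: H.
The penult (syllable 5, klu:) is heavy, so it takes stress.
Stress on syllable 5: dos.lo.pi:.ga.ˈklu:.be:.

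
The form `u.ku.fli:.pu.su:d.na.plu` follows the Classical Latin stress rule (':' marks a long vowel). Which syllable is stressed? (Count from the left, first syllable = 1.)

5

Classical Latin: stress the penult if heavy (long vowel or closed), else the antepenult.
Weights: 5 su:d H, 6 na L, 7 plu L.
The penult (syllable 6, na) is light, so stress falls on the antepenult (syllable 5, su:d).
Stress on syllable 5: u.ku.fli:.pu.ˈsu:d.na.plu.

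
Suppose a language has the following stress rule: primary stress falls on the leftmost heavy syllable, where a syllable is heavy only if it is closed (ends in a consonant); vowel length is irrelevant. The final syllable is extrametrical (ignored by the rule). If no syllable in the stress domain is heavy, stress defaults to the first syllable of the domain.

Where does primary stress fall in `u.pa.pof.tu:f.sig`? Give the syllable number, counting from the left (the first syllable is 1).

3

The final syllable (5, sig) is extrametrical; the stress domain is syllables 1–4.
Weights: 1 u L, 2 pa L, 3 pof H, 4 tu:f H.
Heavy syllables in the domain: 3, 4. The leftmost is syllable 3 (pof).
Primary stress: syllable 3 → u.pa.ˈpof.tu:f.sig.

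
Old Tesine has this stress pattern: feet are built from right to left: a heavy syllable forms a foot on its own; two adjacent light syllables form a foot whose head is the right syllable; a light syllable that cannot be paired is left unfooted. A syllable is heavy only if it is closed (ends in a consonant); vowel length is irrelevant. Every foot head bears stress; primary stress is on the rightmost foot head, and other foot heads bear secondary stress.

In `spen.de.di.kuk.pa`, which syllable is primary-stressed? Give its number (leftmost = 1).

Weights: 1 spen H, 2 de L, 3 di L, 4 kuk H, 5 pa L.
Parse right to left (heavy = foot alone; LL = one foot; stranded L unfooted): (ˈspen) (de.ˈdi) (ˈkuk) pa.
Foot heads: 1, 3, 4.
Primary stress on the rightmost head = syllable 4.
Primary stress: syllable 4 → spen.de.di.ˈkuk.pa.

4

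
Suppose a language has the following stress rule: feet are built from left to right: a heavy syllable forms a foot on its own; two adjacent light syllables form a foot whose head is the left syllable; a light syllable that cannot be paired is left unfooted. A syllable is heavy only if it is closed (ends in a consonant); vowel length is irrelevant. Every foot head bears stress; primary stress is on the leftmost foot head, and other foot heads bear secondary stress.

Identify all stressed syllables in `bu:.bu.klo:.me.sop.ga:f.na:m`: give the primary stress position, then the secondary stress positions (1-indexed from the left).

primary 1, secondary 3, 5, 6, 7

Weights: 1 bu: L, 2 bu L, 3 klo: L, 4 me L, 5 sop H, 6 ga:f H, 7 na:m H.
Parse left to right (heavy = foot alone; LL = one foot; stranded L unfooted): (ˈbu:.bu) (ˈklo:.me) (ˈsop) (ˈga:f) (ˈna:m).
Foot heads: 1, 3, 5, 6, 7.
Primary stress on the leftmost head = syllable 1.
Secondary stress on 3, 5, 6, 7: ˈbu:.bu.ˌklo:.me.ˌsop.ˌga:f.ˌna:m.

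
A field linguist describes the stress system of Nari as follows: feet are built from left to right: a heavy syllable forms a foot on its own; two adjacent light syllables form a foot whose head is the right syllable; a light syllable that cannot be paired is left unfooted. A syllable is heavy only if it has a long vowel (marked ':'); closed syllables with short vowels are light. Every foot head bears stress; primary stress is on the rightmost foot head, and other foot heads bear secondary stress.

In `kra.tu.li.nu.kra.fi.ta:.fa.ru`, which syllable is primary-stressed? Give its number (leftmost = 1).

Weights: 1 kra L, 2 tu L, 3 li L, 4 nu L, 5 kra L, 6 fi L, 7 ta: H, 8 fa L, 9 ru L.
Parse left to right (heavy = foot alone; LL = one foot; stranded L unfooted): (kra.ˈtu) (li.ˈnu) (kra.ˈfi) (ˈta:) (fa.ˈru).
Foot heads: 2, 4, 6, 7, 9.
Primary stress on the rightmost head = syllable 9.
Primary stress: syllable 9 → kra.tu.li.nu.kra.fi.ta:.fa.ˈru.

9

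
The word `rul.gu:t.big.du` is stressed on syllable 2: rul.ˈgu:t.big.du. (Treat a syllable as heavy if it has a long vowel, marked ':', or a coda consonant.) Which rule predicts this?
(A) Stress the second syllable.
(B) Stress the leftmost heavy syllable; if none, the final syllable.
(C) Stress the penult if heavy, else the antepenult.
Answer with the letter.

A

Rule A → syllable 2 ✓.
Rule B → syllable 1 (observed: 2).
Rule C → syllable 3 (observed: 2).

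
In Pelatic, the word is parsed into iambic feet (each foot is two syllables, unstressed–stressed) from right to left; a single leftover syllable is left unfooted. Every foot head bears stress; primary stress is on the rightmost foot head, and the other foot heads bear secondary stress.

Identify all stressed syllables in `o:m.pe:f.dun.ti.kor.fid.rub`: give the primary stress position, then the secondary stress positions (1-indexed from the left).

primary 7, secondary 3, 5

Parse right to left into iambic (σˈσ) feet: o:m (pe:f.ˈdun) (ti.ˈkor) (fid.ˈrub). Syllable 1 is left unfooted.
Foot heads (stressed positions): 3, 5, 7.
End Rule Rightmost: primary stress on the rightmost head = syllable 7.
Secondary stress on 3, 5: o:m.pe:f.ˌdun.ti.ˌkor.fid.ˈrub.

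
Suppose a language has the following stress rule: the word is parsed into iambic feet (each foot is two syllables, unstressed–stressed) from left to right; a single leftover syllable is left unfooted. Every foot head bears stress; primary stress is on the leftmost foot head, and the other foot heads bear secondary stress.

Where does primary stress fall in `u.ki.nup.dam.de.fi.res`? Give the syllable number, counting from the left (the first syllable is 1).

Parse left to right into iambic (σˈσ) feet: (u.ˈki) (nup.ˈdam) (de.ˈfi) res. Syllable 7 is left unfooted.
Foot heads (stressed positions): 2, 4, 6.
End Rule Leftmost: primary stress on the leftmost head = syllable 2.
Primary stress: syllable 2 → u.ˈki.nup.dam.de.fi.res.

2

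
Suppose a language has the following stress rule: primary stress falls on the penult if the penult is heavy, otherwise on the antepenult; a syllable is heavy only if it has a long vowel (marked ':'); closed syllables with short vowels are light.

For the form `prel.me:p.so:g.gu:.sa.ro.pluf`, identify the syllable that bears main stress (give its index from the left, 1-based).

5

Weights: 5 sa L, 6 ro L, 7 pluf L.
The penult (syllable 6, ro) is light, so stress falls on the antepenult (syllable 5, sa).
Primary stress: syllable 5 → prel.me:p.so:g.gu:.ˈsa.ro.pluf.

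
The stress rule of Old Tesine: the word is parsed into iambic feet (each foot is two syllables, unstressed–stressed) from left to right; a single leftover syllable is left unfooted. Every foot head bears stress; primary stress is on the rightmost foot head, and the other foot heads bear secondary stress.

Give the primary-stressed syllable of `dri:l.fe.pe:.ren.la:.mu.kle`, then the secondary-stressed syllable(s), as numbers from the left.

Parse left to right into iambic (σˈσ) feet: (dri:l.ˈfe) (pe:.ˈren) (la:.ˈmu) kle. Syllable 7 is left unfooted.
Foot heads (stressed positions): 2, 4, 6.
End Rule Rightmost: primary stress on the rightmost head = syllable 6.
Secondary stress on 2, 4: dri:l.ˌfe.pe:.ˌren.la:.ˈmu.kle.

primary 6, secondary 2, 4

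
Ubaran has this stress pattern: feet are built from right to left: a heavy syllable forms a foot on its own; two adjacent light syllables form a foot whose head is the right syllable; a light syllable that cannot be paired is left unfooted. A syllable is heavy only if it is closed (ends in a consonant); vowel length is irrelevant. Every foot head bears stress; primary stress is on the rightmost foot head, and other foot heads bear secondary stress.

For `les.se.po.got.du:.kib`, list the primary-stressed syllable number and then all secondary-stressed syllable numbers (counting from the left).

primary 6, secondary 1, 3, 4

Weights: 1 les H, 2 se L, 3 po L, 4 got H, 5 du: L, 6 kib H.
Parse right to left (heavy = foot alone; LL = one foot; stranded L unfooted): (ˈles) (se.ˈpo) (ˈgot) du: (ˈkib).
Foot heads: 1, 3, 4, 6.
Primary stress on the rightmost head = syllable 6.
Secondary stress on 1, 3, 4: ˌles.se.ˌpo.ˌgot.du:.ˈkib.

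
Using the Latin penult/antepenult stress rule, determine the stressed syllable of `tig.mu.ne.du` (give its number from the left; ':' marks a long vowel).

Classical Latin: stress the penult if heavy (long vowel or closed), else the antepenult.
Weights: 2 mu L, 3 ne L, 4 du L.
The penult (syllable 3, ne) is light, so stress falls on the antepenult (syllable 2, mu).
Stress on syllable 2: tig.ˈmu.ne.du.

2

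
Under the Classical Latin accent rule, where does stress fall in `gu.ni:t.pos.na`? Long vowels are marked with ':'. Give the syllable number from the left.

3

Classical Latin: stress the penult if heavy (long vowel or closed), else the antepenult.
Weights: 2 ni:t H, 3 pos H, 4 na L.
The penult (syllable 3, pos) is heavy, so it takes stress.
Stress on syllable 3: gu.ni:t.ˈpos.na.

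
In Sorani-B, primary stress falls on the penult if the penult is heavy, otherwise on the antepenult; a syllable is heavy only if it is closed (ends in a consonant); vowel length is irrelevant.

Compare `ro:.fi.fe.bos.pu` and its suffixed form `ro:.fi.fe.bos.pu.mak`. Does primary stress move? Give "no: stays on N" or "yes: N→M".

Base `ro:.fi.fe.bos.pu` (5 syllables):
  Weights: 3 fe L, 4 bos H, 5 pu L.
  The penult (syllable 4, bos) is heavy, so it takes stress.
  → primary stress on syllable 4.
Suffixed `ro:.fi.fe.bos.pu.mak` (6 syllables):
  Weights: 4 bos H, 5 pu L, 6 mak H.
  The penult (syllable 5, pu) is light, so stress falls on the antepenult (syllable 4, bos).
  → primary stress on syllable 4.

no: stays on 4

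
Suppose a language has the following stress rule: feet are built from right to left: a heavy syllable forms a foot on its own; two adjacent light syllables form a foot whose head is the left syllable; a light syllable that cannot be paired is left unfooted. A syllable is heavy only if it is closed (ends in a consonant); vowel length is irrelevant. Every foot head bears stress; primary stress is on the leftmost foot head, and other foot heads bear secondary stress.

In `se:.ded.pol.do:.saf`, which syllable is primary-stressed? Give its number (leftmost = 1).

Weights: 1 se: L, 2 ded H, 3 pol H, 4 do: L, 5 saf H.
Parse right to left (heavy = foot alone; LL = one foot; stranded L unfooted): se: (ˈded) (ˈpol) do: (ˈsaf).
Foot heads: 2, 3, 5.
Primary stress on the leftmost head = syllable 2.
Primary stress: syllable 2 → se:.ˈded.pol.do:.saf.

2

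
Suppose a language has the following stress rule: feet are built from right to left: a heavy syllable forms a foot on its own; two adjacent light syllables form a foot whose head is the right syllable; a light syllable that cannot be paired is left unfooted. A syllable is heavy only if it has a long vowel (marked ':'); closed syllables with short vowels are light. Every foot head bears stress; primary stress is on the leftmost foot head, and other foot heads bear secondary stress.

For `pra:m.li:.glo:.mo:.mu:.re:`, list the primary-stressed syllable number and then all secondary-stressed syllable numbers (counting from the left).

primary 1, secondary 2, 3, 4, 5, 6

Weights: 1 pra:m H, 2 li: H, 3 glo: H, 4 mo: H, 5 mu: H, 6 re: H.
Parse right to left (heavy = foot alone; LL = one foot; stranded L unfooted): (ˈpra:m) (ˈli:) (ˈglo:) (ˈmo:) (ˈmu:) (ˈre:).
Foot heads: 1, 2, 3, 4, 5, 6.
Primary stress on the leftmost head = syllable 1.
Secondary stress on 2, 3, 4, 5, 6: ˈpra:m.ˌli:.ˌglo:.ˌmo:.ˌmu:.ˌre:.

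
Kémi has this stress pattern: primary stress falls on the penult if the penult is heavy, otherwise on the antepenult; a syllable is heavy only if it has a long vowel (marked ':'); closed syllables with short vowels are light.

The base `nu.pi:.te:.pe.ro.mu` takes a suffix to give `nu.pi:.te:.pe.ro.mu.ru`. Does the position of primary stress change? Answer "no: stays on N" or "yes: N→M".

yes: 4→5

Base `nu.pi:.te:.pe.ro.mu` (6 syllables):
  Weights: 4 pe L, 5 ro L, 6 mu L.
  The penult (syllable 5, ro) is light, so stress falls on the antepenult (syllable 4, pe).
  → primary stress on syllable 4.
Suffixed `nu.pi:.te:.pe.ro.mu.ru` (7 syllables):
  Weights: 5 ro L, 6 mu L, 7 ru L.
  The penult (syllable 6, mu) is light, so stress falls on the antepenult (syllable 5, ro).
  → primary stress on syllable 5.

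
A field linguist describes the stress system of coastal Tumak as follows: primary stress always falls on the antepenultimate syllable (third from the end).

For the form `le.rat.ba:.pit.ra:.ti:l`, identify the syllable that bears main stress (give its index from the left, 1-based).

4

The word has 6 syllables; the antepenultimate syllable (third from the end) is syllable 4 (pit).
Primary stress: syllable 4 → le.rat.ba:.ˈpit.ra:.ti:l.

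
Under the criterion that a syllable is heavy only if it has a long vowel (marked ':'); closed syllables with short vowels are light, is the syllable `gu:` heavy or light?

heavy

`gu:`: long vowel, open (no coda). Long vowel → heavy.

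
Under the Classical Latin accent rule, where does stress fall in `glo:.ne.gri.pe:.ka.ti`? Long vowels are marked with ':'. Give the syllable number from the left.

Classical Latin: stress the penult if heavy (long vowel or closed), else the antepenult.
Weights: 4 pe: H, 5 ka L, 6 ti L.
The penult (syllable 5, ka) is light, so stress falls on the antepenult (syllable 4, pe:).
Stress on syllable 4: glo:.ne.gri.ˈpe:.ka.ti.

4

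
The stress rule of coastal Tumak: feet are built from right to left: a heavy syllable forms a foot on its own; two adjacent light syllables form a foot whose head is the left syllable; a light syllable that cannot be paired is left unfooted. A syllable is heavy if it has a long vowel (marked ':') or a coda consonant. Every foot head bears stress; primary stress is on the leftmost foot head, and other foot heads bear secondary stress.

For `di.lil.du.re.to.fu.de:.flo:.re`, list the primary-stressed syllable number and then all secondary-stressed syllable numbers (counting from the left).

primary 2, secondary 3, 5, 7, 8

Weights: 1 di L, 2 lil H, 3 du L, 4 re L, 5 to L, 6 fu L, 7 de: H, 8 flo: H, 9 re L.
Parse right to left (heavy = foot alone; LL = one foot; stranded L unfooted): di (ˈlil) (ˈdu.re) (ˈto.fu) (ˈde:) (ˈflo:) re.
Foot heads: 2, 3, 5, 7, 8.
Primary stress on the leftmost head = syllable 2.
Secondary stress on 3, 5, 7, 8: di.ˈlil.ˌdu.re.ˌto.fu.ˌde:.ˌflo:.re.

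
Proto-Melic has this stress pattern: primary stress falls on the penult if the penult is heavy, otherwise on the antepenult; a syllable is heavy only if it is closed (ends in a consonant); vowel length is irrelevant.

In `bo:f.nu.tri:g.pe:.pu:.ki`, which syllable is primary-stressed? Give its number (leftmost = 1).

4

Weights: 4 pe: L, 5 pu: L, 6 ki L.
The penult (syllable 5, pu:) is light, so stress falls on the antepenult (syllable 4, pe:).
Primary stress: syllable 4 → bo:f.nu.tri:g.ˈpe:.pu:.ki.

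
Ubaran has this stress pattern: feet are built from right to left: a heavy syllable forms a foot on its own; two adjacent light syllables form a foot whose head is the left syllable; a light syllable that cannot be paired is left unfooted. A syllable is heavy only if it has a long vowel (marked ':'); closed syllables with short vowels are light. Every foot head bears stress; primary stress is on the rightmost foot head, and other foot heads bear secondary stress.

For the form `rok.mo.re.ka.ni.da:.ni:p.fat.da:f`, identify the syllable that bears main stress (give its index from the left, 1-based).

9

Weights: 1 rok L, 2 mo L, 3 re L, 4 ka L, 5 ni L, 6 da: H, 7 ni:p H, 8 fat L, 9 da:f H.
Parse right to left (heavy = foot alone; LL = one foot; stranded L unfooted): rok (ˈmo.re) (ˈka.ni) (ˈda:) (ˈni:p) fat (ˈda:f).
Foot heads: 2, 4, 6, 7, 9.
Primary stress on the rightmost head = syllable 9.
Primary stress: syllable 9 → rok.mo.re.ka.ni.da:.ni:p.fat.ˈda:f.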